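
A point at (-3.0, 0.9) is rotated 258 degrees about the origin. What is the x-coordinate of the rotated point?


x' = x*cos(theta) - y*sin(theta)
cos(258 deg) = -0.2079, sin(258 deg) = -0.9781
x' = -3.0 * -0.2079 - 0.9 * -0.9781
= 0.6237 - -0.8803
= 1.5041


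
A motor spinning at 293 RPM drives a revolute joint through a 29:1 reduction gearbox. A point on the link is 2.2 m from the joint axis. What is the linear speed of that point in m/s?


omega_motor = 293 * 2*pi/60 = 30.6829 rad/s
omega_joint = omega_motor / 29 = 1.058 rad/s
v = omega_joint * r = 1.058 * 2.2
= 2.3277 m/s


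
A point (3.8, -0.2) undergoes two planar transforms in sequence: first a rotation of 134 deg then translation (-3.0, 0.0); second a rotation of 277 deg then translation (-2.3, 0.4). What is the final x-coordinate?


After transform 1:
x1 = cos(134)*3.8 - sin(134)*-0.2 + -3.0 = -5.4958
y1 = sin(134)*3.8 + cos(134)*-0.2 + 0.0 = 2.8724
After transform 2:
x2 = cos(277)*-5.4958 - sin(277)*2.8724 + -2.3
= -0.1188


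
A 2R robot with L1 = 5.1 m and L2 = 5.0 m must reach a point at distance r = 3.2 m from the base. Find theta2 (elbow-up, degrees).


cos(theta2) = (r^2 - L1^2 - L2^2) / (2*L1*L2)
cos(theta2) = (10.24 - 26.01 - 25.0) / 51.0
cos(theta2) = -0.799412
theta2 = 143.074 degrees


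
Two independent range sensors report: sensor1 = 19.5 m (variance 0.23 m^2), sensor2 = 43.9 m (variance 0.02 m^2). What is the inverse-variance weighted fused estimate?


w1 = (1/var1) / (1/var1 + 1/var2)
   = 4.3478 / (4.3478 + 50.0) = 0.08
w2 = 1 - w1 = 0.92
fused = w1*s1 + w2*s2 = 1.56 + 40.388
= 41.948 m


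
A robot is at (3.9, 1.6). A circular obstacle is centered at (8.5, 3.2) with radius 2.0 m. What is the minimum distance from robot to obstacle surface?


center_dist = sqrt((3.9-8.5)^2 + (1.6-3.2)^2)
= sqrt(21.16 + 2.56)
= 4.8703
min_dist = center_dist - radius = 4.8703 - 2.0 = 2.8703 m


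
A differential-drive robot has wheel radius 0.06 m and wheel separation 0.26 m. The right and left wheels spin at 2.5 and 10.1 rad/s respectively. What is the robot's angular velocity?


vR = r*wR = 0.06*2.5 = 0.15 m/s
vL = r*wL = 0.06*10.1 = 0.606 m/s
v = (vR+vL)/2 = 0.378 m/s
omega = (vR-vL)/L = -1.7538 rad/s
angular velocity = -1.7538 rad/s


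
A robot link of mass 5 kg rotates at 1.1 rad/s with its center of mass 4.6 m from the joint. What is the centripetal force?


F = m * omega^2 * r
= 5 * 1.1^2 * 4.6
= 5 * 1.21 * 4.6
= 27.83 N


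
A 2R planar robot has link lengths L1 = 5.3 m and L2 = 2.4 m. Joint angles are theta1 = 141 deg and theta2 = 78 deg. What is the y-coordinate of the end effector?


Convert angles to radians: theta1 = 2.4609, theta2 = 1.3614
y = L1*sin(theta1) + L2*sin(theta1+theta2)
y = 3.3354 + -1.5104
y = 1.825


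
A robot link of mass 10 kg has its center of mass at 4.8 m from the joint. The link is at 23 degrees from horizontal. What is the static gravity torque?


tau = m*g*L*cos(angle)
= 10 * 9.81 * 4.8 * cos(23 deg)
= 10 * 9.81 * 4.8 * 0.9205
= 433.4473 Nm


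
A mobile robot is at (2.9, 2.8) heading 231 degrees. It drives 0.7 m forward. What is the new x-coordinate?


x_new = x0 + d*cos(theta)
= 2.9 + 0.7*cos(231)
= 2.9 + -0.4405
= 2.4595


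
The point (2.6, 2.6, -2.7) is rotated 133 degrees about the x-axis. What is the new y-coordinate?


Rotation about x-axis: y' = y*cos(theta) - z*sin(theta)
= 2.6 * -0.682 - -2.7 * 0.7314
= 0.2015


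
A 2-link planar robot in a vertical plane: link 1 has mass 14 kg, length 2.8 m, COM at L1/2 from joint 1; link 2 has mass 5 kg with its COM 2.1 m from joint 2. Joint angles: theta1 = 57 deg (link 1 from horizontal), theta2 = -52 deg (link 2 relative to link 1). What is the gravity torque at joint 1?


Horizontal distance from joint 1 to link-1 COM:
  x_c1 = (L1/2)*cos(t1) = 1.4 * 0.5446 = 0.7625 m
Horizontal distance from joint 1 to link-2 COM:
  x_c2 = L1*cos(t1) + Lc2*cos(t1+t2)
       = 2.8*0.5446 + 2.1*0.9962 = 3.617 m
tau1 = m1*g*x_c1 + m2*g*x_c2
     = 14*9.81*0.7625 + 5*9.81*3.617
     = 104.721 + 177.4138
     = 282.1348 Nm


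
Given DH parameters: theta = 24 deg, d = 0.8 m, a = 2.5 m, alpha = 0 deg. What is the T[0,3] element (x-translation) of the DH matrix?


T[0,3] = a * cos(theta)
= 2.5 * cos(24 deg)
= 2.5 * 0.9135
= 2.2839


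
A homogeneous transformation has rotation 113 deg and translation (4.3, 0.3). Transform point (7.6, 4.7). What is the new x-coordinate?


x' = cos(theta)*px - sin(theta)*py + tx
= -0.3907*7.6 - 0.9205*4.7 + 4.3
= -2.9959


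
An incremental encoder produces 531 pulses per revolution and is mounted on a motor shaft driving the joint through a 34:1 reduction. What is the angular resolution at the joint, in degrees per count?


counts per rev = 531
effective counts at joint = 531 * 34 = 18054
resolution = 360 / 18054
= 0.0199 deg/count


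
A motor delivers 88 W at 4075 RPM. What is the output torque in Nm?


omega = 4075 * 2*pi/60 = 426.733 rad/s
tau = P / omega = 88 / 426.733
= 0.2062 Nm


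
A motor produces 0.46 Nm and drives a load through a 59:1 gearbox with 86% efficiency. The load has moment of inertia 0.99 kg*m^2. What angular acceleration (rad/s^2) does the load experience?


tau_out = tau_motor * N * eta
= 0.46 * 59 * 0.86 = 23.3404 Nm
alpha = tau_out / I = 23.3404 / 0.99
= 23.5762 rad/s^2


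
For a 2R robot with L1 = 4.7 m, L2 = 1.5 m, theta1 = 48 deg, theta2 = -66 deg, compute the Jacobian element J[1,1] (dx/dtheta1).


J[1,1] = -L1*sin(t1) - L2*sin(t1+t2)
= -4.7*sin(48) - 1.5*sin(-18)
= -3.0293


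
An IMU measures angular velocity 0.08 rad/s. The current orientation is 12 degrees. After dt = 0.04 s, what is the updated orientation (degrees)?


delta_theta = w * dt = 0.08 * 0.04 = 0.0032 rad
= 0.1833 deg
theta_new = 12 + 0.1833 = 12.1833 deg


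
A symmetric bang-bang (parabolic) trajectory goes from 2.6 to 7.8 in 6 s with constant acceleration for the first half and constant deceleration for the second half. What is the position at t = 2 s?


Symmetric rest-to-rest: each phase covers (pf-p0)/2 in time T/2. 0.5*a*(T/2)^2 = (pf-p0)/2 => a = 4*(pf-p0)/T^2
a = 4*(7.8-2.6)/6^2 = 0.5778
t = 2 is in the acceleration phase (t <= T/2).
p = p0 + 0.5*a*t^2 = 2.6 + 0.5*0.5778*2^2
= 3.7556


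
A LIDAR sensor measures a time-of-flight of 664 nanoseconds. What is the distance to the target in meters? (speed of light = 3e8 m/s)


tof = 664 ns = 6.64e-07 s
dist = c * tof / 2
= 3e8 * 6.64e-07 / 2
= 99.6 m


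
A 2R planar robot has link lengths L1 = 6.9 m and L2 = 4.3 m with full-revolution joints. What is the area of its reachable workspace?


r_max = L1 + L2 = 11.2 m
r_min = |L1 - L2| = 2.6 m
Area = pi*(r_max^2 - r_min^2)
= pi*(125.44 - 6.76)
= pi * 118.68
= 372.8442 m^2


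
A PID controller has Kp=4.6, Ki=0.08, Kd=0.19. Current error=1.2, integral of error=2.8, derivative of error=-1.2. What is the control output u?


u = Kp*e + Ki*int(e) + Kd*de/dt
= 4.6*1.2 + 0.08*2.8 + 0.19*(-1.2)
= 5.52 + 0.224 + -0.228
= 5.516


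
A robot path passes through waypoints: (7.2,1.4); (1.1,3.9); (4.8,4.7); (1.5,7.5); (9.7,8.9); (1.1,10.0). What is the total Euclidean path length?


Segment lengths:
  seg1 = sqrt((-6.1)^2 + (2.5)^2) = 6.5924
  seg2 = sqrt((3.7)^2 + (0.8)^2) = 3.7855
  seg3 = sqrt((-3.3)^2 + (2.8)^2) = 4.3278
  seg4 = sqrt((8.2)^2 + (1.4)^2) = 8.3187
  seg5 = sqrt((-8.6)^2 + (1.1)^2) = 8.6701
Total = 31.6945


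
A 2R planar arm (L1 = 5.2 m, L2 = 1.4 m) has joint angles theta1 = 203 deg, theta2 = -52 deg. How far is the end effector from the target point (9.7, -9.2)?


End effector via forward kinematics:
x = L1*cos(t1) + L2*cos(t1+t2) = -6.0111
y = L1*sin(t1) + L2*sin(t1+t2) = -1.3531
Distance to target:
d = sqrt((9.7 - -6.0111)^2 + (-9.2 - -1.3531)^2)
= sqrt(246.8384 + 61.5743)
= 17.5617 m


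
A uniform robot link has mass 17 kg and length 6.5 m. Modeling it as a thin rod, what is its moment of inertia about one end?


I = (1/3) * m * L^2
= (1/3) * 17 * 6.5^2
= 0.333333 * 17 * 42.25
= 239.4167 kg*m^2


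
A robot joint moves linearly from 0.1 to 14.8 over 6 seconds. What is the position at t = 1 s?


s = t/T = 1/6 = 0.1667
p(t) = p0 + (pf-p0)*s
= 0.1 + (14.8 - 0.1) * 0.1667
= 2.55


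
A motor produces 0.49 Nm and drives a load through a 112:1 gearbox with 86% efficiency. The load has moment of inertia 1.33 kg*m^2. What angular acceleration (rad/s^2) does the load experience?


tau_out = tau_motor * N * eta
= 0.49 * 112 * 0.86 = 47.1968 Nm
alpha = tau_out / I = 47.1968 / 1.33
= 35.4863 rad/s^2


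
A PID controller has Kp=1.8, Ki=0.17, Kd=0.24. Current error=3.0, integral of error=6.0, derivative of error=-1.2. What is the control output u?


u = Kp*e + Ki*int(e) + Kd*de/dt
= 1.8*3.0 + 0.17*6.0 + 0.24*(-1.2)
= 5.4 + 1.02 + -0.288
= 6.132


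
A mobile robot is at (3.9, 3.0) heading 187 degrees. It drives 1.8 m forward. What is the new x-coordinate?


x_new = x0 + d*cos(theta)
= 3.9 + 1.8*cos(187)
= 3.9 + -1.7866
= 2.1134


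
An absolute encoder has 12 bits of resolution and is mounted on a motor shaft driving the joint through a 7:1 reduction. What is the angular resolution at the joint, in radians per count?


counts = 2^12 = 4096
effective counts at joint = 4096 * 7 = 28672
resolution = 2*pi / 28672
= 2.1914e-04 rad/count


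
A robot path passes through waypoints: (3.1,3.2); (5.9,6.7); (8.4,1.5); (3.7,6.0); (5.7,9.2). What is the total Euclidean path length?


Segment lengths:
  seg1 = sqrt((2.8)^2 + (3.5)^2) = 4.4822
  seg2 = sqrt((2.5)^2 + (-5.2)^2) = 5.7697
  seg3 = sqrt((-4.7)^2 + (4.5)^2) = 6.5069
  seg4 = sqrt((2.0)^2 + (3.2)^2) = 3.7736
Total = 20.5324


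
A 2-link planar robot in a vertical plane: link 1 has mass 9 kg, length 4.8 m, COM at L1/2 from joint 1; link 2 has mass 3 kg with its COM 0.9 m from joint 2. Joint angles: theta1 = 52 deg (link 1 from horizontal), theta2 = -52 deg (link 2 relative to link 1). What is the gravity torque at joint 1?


Horizontal distance from joint 1 to link-1 COM:
  x_c1 = (L1/2)*cos(t1) = 2.4 * 0.6157 = 1.4776 m
Horizontal distance from joint 1 to link-2 COM:
  x_c2 = L1*cos(t1) + Lc2*cos(t1+t2)
       = 4.8*0.6157 + 0.9*1.0 = 3.8552 m
tau1 = m1*g*x_c1 + m2*g*x_c2
     = 9*9.81*1.4776 + 3*9.81*3.8552
     = 130.4562 + 113.4578
     = 243.914 Nm


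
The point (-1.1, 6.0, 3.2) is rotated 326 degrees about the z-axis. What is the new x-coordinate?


Rotation about z-axis: x' = x*cos(theta) - y*sin(theta)
= -1.1 * 0.829 - 6.0 * -0.5592
= 2.4432


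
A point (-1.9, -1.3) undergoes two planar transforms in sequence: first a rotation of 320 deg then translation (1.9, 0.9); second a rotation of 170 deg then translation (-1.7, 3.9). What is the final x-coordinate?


After transform 1:
x1 = cos(320)*-1.9 - sin(320)*-1.3 + 1.9 = -0.3911
y1 = sin(320)*-1.9 + cos(320)*-1.3 + 0.9 = 1.1254
After transform 2:
x2 = cos(170)*-0.3911 - sin(170)*1.1254 + -1.7
= -1.5103


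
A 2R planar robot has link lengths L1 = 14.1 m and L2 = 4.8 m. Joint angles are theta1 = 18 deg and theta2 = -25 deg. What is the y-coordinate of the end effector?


Convert angles to radians: theta1 = 0.3142, theta2 = -0.4363
y = L1*sin(theta1) + L2*sin(theta1+theta2)
y = 4.3571 + -0.585
y = 3.7722


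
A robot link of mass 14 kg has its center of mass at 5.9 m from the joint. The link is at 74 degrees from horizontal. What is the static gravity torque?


tau = m*g*L*cos(angle)
= 14 * 9.81 * 5.9 * cos(74 deg)
= 14 * 9.81 * 5.9 * 0.2756
= 223.3506 Nm


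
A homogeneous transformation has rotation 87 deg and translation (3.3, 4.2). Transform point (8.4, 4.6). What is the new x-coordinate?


x' = cos(theta)*px - sin(theta)*py + tx
= 0.0523*8.4 - 0.9986*4.6 + 3.3
= -0.8541


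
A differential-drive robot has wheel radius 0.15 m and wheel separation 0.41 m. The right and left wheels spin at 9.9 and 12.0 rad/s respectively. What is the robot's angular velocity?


vR = r*wR = 0.15*9.9 = 1.485 m/s
vL = r*wL = 0.15*12.0 = 1.8 m/s
v = (vR+vL)/2 = 1.6425 m/s
omega = (vR-vL)/L = -0.7683 rad/s
angular velocity = -0.7683 rad/s


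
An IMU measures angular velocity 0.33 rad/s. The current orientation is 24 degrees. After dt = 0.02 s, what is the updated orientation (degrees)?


delta_theta = w * dt = 0.33 * 0.02 = 0.0066 rad
= 0.3782 deg
theta_new = 24 + 0.3782 = 24.3782 deg


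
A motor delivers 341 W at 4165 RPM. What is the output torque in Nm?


omega = 4165 * 2*pi/60 = 436.1578 rad/s
tau = P / omega = 341 / 436.1578
= 0.7818 Nm


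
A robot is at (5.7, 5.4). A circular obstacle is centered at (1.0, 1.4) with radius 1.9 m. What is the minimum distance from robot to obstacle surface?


center_dist = sqrt((5.7-1.0)^2 + (5.4-1.4)^2)
= sqrt(22.09 + 16.0)
= 6.1717
min_dist = center_dist - radius = 6.1717 - 1.9 = 4.2717 m


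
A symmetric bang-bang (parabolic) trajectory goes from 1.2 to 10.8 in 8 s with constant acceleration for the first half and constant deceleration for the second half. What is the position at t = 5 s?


Symmetric rest-to-rest: each phase covers (pf-p0)/2 in time T/2. 0.5*a*(T/2)^2 = (pf-p0)/2 => a = 4*(pf-p0)/T^2
a = 4*(10.8-1.2)/8^2 = 0.6
t = 5 is in the deceleration phase (t > T/2).
p = pf - 0.5*a*(T-t)^2 = 10.8 - 0.5*0.6*3^2
= 8.1


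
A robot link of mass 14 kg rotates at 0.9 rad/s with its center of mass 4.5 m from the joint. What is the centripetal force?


F = m * omega^2 * r
= 14 * 0.9^2 * 4.5
= 14 * 0.81 * 4.5
= 51.03 N


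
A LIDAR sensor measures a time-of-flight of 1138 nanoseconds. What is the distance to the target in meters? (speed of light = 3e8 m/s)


tof = 1138 ns = 1.138e-06 s
dist = c * tof / 2
= 3e8 * 1.138e-06 / 2
= 170.7 m


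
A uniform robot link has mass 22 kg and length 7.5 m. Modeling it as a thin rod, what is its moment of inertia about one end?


I = (1/3) * m * L^2
= (1/3) * 22 * 7.5^2
= 0.333333 * 22 * 56.25
= 412.5 kg*m^2


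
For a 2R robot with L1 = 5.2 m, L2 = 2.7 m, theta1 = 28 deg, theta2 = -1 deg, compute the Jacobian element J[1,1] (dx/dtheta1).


J[1,1] = -L1*sin(t1) - L2*sin(t1+t2)
= -5.2*sin(28) - 2.7*sin(27)
= -3.667


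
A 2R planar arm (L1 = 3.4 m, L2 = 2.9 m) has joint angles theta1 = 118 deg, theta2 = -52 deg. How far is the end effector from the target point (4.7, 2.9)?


End effector via forward kinematics:
x = L1*cos(t1) + L2*cos(t1+t2) = -0.4167
y = L1*sin(t1) + L2*sin(t1+t2) = 5.6513
Distance to target:
d = sqrt((4.7 - -0.4167)^2 + (2.9 - 5.6513)^2)
= sqrt(26.1803 + 7.5697)
= 5.8095 m


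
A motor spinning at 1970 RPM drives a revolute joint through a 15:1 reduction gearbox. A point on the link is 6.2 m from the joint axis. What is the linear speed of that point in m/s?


omega_motor = 1970 * 2*pi/60 = 206.2979 rad/s
omega_joint = omega_motor / 15 = 13.7532 rad/s
v = omega_joint * r = 13.7532 * 6.2
= 85.2698 m/s


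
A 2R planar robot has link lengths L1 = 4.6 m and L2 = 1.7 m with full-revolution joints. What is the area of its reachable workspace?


r_max = L1 + L2 = 6.3 m
r_min = |L1 - L2| = 2.9 m
Area = pi*(r_max^2 - r_min^2)
= pi*(39.69 - 8.41)
= pi * 31.28
= 98.269 m^2


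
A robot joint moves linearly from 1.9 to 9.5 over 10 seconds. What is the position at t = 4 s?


s = t/T = 4/10 = 0.4
p(t) = p0 + (pf-p0)*s
= 1.9 + (9.5 - 1.9) * 0.4
= 4.94


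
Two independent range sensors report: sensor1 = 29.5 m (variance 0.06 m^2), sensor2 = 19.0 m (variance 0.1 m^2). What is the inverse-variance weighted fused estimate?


w1 = (1/var1) / (1/var1 + 1/var2)
   = 16.6667 / (16.6667 + 10.0) = 0.625
w2 = 1 - w1 = 0.375
fused = w1*s1 + w2*s2 = 18.4375 + 7.125
= 25.5625 m


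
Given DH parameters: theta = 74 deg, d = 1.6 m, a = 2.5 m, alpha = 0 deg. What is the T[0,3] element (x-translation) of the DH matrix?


T[0,3] = a * cos(theta)
= 2.5 * cos(74 deg)
= 2.5 * 0.2756
= 0.6891


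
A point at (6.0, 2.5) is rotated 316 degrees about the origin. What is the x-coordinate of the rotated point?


x' = x*cos(theta) - y*sin(theta)
cos(316 deg) = 0.7193, sin(316 deg) = -0.6947
x' = 6.0 * 0.7193 - 2.5 * -0.6947
= 4.316 - -1.7366
= 6.0527


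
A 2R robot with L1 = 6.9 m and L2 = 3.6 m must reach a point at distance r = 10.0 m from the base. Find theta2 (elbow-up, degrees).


cos(theta2) = (r^2 - L1^2 - L2^2) / (2*L1*L2)
cos(theta2) = (100.0 - 47.61 - 12.96) / 49.68
cos(theta2) = 0.79368
theta2 = 37.4693 degrees


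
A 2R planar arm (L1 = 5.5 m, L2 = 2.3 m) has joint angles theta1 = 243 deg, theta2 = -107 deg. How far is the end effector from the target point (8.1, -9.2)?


End effector via forward kinematics:
x = L1*cos(t1) + L2*cos(t1+t2) = -4.1514
y = L1*sin(t1) + L2*sin(t1+t2) = -3.3028
Distance to target:
d = sqrt((8.1 - -4.1514)^2 + (-9.2 - -3.3028)^2)
= sqrt(150.0975 + 34.7767)
= 13.5968 m


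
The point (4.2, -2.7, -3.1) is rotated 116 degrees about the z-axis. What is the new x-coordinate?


Rotation about z-axis: x' = x*cos(theta) - y*sin(theta)
= 4.2 * -0.4384 - -2.7 * 0.8988
= 0.5856


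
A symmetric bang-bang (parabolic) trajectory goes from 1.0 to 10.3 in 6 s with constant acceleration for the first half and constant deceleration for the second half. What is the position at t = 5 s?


Symmetric rest-to-rest: each phase covers (pf-p0)/2 in time T/2. 0.5*a*(T/2)^2 = (pf-p0)/2 => a = 4*(pf-p0)/T^2
a = 4*(10.3-1.0)/6^2 = 1.0333
t = 5 is in the deceleration phase (t > T/2).
p = pf - 0.5*a*(T-t)^2 = 10.3 - 0.5*1.0333*1^2
= 9.7833


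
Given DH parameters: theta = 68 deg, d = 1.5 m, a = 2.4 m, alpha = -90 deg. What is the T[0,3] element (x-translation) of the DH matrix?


T[0,3] = a * cos(theta)
= 2.4 * cos(68 deg)
= 2.4 * 0.3746
= 0.8991


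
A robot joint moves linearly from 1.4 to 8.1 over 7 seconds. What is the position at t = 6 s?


s = t/T = 6/7 = 0.8571
p(t) = p0 + (pf-p0)*s
= 1.4 + (8.1 - 1.4) * 0.8571
= 7.1429


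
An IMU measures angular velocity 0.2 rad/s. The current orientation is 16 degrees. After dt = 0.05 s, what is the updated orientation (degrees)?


delta_theta = w * dt = 0.2 * 0.05 = 0.01 rad
= 0.573 deg
theta_new = 16 + 0.573 = 16.573 deg


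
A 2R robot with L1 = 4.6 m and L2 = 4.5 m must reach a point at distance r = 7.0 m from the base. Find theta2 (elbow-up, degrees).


cos(theta2) = (r^2 - L1^2 - L2^2) / (2*L1*L2)
cos(theta2) = (49.0 - 21.16 - 20.25) / 41.4
cos(theta2) = 0.183333
theta2 = 79.436 degrees


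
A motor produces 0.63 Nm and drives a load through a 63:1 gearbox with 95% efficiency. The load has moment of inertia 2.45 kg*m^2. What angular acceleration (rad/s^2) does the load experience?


tau_out = tau_motor * N * eta
= 0.63 * 63 * 0.95 = 37.7055 Nm
alpha = tau_out / I = 37.7055 / 2.45
= 15.39 rad/s^2


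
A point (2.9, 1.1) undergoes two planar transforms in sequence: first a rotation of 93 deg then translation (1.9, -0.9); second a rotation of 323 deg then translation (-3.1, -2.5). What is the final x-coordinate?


After transform 1:
x1 = cos(93)*2.9 - sin(93)*1.1 + 1.9 = 0.6497
y1 = sin(93)*2.9 + cos(93)*1.1 + -0.9 = 1.9385
After transform 2:
x2 = cos(323)*0.6497 - sin(323)*1.9385 + -3.1
= -1.4145


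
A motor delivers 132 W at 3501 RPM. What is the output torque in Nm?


omega = 3501 * 2*pi/60 = 366.6239 rad/s
tau = P / omega = 132 / 366.6239
= 0.36 Nm


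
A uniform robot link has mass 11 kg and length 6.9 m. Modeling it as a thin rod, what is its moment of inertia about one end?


I = (1/3) * m * L^2
= (1/3) * 11 * 6.9^2
= 0.333333 * 11 * 47.61
= 174.57 kg*m^2


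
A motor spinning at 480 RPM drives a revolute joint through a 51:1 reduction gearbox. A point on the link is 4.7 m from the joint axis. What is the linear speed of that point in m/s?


omega_motor = 480 * 2*pi/60 = 50.2655 rad/s
omega_joint = omega_motor / 51 = 0.9856 rad/s
v = omega_joint * r = 0.9856 * 4.7
= 4.6323 m/s


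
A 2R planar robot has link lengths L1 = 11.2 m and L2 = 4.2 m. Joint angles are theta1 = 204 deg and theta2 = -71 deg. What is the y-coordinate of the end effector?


Convert angles to radians: theta1 = 3.5605, theta2 = -1.2392
y = L1*sin(theta1) + L2*sin(theta1+theta2)
y = -4.5555 + 3.0717
y = -1.4838


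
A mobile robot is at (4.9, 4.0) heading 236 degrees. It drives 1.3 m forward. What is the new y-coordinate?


y_new = y0 + d*sin(theta)
= 4.0 + 1.3*sin(236)
= 4.0 + -1.0777
= 2.9223


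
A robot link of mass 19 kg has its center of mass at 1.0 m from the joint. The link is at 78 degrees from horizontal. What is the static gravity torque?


tau = m*g*L*cos(angle)
= 19 * 9.81 * 1.0 * cos(78 deg)
= 19 * 9.81 * 1.0 * 0.2079
= 38.7527 Nm


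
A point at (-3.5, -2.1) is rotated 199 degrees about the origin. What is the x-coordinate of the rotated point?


x' = x*cos(theta) - y*sin(theta)
cos(199 deg) = -0.9455, sin(199 deg) = -0.3256
x' = -3.5 * -0.9455 - -2.1 * -0.3256
= 3.3093 - 0.6837
= 2.6256


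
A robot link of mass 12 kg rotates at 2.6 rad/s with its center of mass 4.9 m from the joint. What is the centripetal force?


F = m * omega^2 * r
= 12 * 2.6^2 * 4.9
= 12 * 6.76 * 4.9
= 397.488 N


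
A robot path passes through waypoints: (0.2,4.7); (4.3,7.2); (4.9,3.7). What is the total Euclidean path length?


Segment lengths:
  seg1 = sqrt((4.1)^2 + (2.5)^2) = 4.8021
  seg2 = sqrt((0.6)^2 + (-3.5)^2) = 3.5511
Total = 8.3531


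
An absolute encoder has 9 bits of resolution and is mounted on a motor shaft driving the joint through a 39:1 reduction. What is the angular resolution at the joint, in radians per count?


counts = 2^9 = 512
effective counts at joint = 512 * 39 = 19968
resolution = 2*pi / 19968
= 3.1466e-04 rad/count


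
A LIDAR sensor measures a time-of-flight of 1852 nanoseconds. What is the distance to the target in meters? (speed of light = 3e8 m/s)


tof = 1852 ns = 1.852e-06 s
dist = c * tof / 2
= 3e8 * 1.852e-06 / 2
= 277.8 m


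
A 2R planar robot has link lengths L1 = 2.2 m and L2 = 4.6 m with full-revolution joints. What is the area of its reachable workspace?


r_max = L1 + L2 = 6.8 m
r_min = |L1 - L2| = 2.4 m
Area = pi*(r_max^2 - r_min^2)
= pi*(46.24 - 5.76)
= pi * 40.48
= 127.1717 m^2


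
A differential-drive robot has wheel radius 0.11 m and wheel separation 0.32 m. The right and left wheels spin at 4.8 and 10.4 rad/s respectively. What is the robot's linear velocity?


vR = r*wR = 0.11*4.8 = 0.528 m/s
vL = r*wL = 0.11*10.4 = 1.144 m/s
v = (vR+vL)/2 = 0.836 m/s
omega = (vR-vL)/L = -1.925 rad/s
linear velocity = 0.836 m/s


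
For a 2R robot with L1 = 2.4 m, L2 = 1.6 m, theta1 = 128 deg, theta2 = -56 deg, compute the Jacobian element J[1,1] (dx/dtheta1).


J[1,1] = -L1*sin(t1) - L2*sin(t1+t2)
= -2.4*sin(128) - 1.6*sin(72)
= -3.4129


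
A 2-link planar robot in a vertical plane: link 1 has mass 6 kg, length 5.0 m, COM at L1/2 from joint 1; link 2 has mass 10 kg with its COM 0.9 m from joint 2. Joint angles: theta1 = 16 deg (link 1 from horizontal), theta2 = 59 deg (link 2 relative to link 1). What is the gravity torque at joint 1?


Horizontal distance from joint 1 to link-1 COM:
  x_c1 = (L1/2)*cos(t1) = 2.5 * 0.9613 = 2.4032 m
Horizontal distance from joint 1 to link-2 COM:
  x_c2 = L1*cos(t1) + Lc2*cos(t1+t2)
       = 5.0*0.9613 + 0.9*0.2588 = 5.0392 m
tau1 = m1*g*x_c1 + m2*g*x_c2
     = 6*9.81*2.4032 + 10*9.81*5.0392
     = 141.4497 + 494.35
     = 635.7997 Nm


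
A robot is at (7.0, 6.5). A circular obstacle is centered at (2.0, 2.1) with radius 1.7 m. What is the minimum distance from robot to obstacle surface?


center_dist = sqrt((7.0-2.0)^2 + (6.5-2.1)^2)
= sqrt(25.0 + 19.36)
= 6.6603
min_dist = center_dist - radius = 6.6603 - 1.7 = 4.9603 m


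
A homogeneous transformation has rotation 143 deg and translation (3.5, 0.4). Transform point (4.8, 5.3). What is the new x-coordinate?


x' = cos(theta)*px - sin(theta)*py + tx
= -0.7986*4.8 - 0.6018*5.3 + 3.5
= -3.5231


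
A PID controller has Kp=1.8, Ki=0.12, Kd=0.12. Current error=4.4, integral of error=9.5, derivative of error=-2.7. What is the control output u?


u = Kp*e + Ki*int(e) + Kd*de/dt
= 1.8*4.4 + 0.12*9.5 + 0.12*(-2.7)
= 7.92 + 1.14 + -0.324
= 8.736


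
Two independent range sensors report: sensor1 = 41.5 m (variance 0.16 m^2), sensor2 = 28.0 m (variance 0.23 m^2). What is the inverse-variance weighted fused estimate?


w1 = (1/var1) / (1/var1 + 1/var2)
   = 6.25 / (6.25 + 4.3478) = 0.5897
w2 = 1 - w1 = 0.4103
fused = w1*s1 + w2*s2 = 24.4744 + 11.4872
= 35.9615 m


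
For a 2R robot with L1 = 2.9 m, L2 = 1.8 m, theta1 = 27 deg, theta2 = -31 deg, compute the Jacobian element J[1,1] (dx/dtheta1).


J[1,1] = -L1*sin(t1) - L2*sin(t1+t2)
= -2.9*sin(27) - 1.8*sin(-4)
= -1.191


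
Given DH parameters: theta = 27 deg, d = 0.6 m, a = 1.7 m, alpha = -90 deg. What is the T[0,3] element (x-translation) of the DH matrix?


T[0,3] = a * cos(theta)
= 1.7 * cos(27 deg)
= 1.7 * 0.891
= 1.5147


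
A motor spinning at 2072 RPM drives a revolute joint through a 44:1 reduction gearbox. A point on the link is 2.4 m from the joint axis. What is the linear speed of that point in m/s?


omega_motor = 2072 * 2*pi/60 = 216.9793 rad/s
omega_joint = omega_motor / 44 = 4.9313 rad/s
v = omega_joint * r = 4.9313 * 2.4
= 11.8352 m/s


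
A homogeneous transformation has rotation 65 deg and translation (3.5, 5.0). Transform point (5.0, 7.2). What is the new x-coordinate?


x' = cos(theta)*px - sin(theta)*py + tx
= 0.4226*5.0 - 0.9063*7.2 + 3.5
= -0.9123


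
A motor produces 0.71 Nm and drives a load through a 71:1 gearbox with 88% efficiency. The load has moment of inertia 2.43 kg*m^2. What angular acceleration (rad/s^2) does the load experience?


tau_out = tau_motor * N * eta
= 0.71 * 71 * 0.88 = 44.3608 Nm
alpha = tau_out / I = 44.3608 / 2.43
= 18.2555 rad/s^2


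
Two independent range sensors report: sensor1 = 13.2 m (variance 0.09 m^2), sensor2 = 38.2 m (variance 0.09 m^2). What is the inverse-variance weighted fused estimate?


w1 = (1/var1) / (1/var1 + 1/var2)
   = 11.1111 / (11.1111 + 11.1111) = 0.5
w2 = 1 - w1 = 0.5
fused = w1*s1 + w2*s2 = 6.6 + 19.1
= 25.7 m


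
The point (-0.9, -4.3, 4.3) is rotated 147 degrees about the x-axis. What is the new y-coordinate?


Rotation about x-axis: y' = y*cos(theta) - z*sin(theta)
= -4.3 * -0.8387 - 4.3 * 0.5446
= 1.2643


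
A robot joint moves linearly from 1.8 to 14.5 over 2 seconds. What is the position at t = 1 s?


s = t/T = 1/2 = 0.5
p(t) = p0 + (pf-p0)*s
= 1.8 + (14.5 - 1.8) * 0.5
= 8.15


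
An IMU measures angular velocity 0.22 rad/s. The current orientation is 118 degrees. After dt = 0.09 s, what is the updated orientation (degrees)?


delta_theta = w * dt = 0.22 * 0.09 = 0.0198 rad
= 1.1345 deg
theta_new = 118 + 1.1345 = 119.1345 deg


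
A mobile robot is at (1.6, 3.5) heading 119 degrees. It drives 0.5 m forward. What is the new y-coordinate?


y_new = y0 + d*sin(theta)
= 3.5 + 0.5*sin(119)
= 3.5 + 0.4373
= 3.9373


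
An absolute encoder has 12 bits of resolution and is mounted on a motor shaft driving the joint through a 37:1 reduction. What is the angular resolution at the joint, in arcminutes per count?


counts = 2^12 = 4096
effective counts at joint = 4096 * 37 = 151552
resolution = 360*60 / 151552
= 0.1425 arcmin/count


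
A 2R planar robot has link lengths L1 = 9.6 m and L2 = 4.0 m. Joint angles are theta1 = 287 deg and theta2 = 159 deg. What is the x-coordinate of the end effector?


Convert angles to radians: theta1 = 5.0091, theta2 = 2.7751
x = L1*cos(theta1) + L2*cos(theta1+theta2)
x = 2.8068 + 0.279
x = 3.0858


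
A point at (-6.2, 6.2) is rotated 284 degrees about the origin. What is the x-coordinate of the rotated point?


x' = x*cos(theta) - y*sin(theta)
cos(284 deg) = 0.2419, sin(284 deg) = -0.9703
x' = -6.2 * 0.2419 - 6.2 * -0.9703
= -1.4999 - -6.0158
= 4.5159


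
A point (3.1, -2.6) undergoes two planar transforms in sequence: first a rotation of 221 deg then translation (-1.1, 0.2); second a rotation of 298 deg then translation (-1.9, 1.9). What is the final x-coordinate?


After transform 1:
x1 = cos(221)*3.1 - sin(221)*-2.6 + -1.1 = -5.1454
y1 = sin(221)*3.1 + cos(221)*-2.6 + 0.2 = 0.1285
After transform 2:
x2 = cos(298)*-5.1454 - sin(298)*0.1285 + -1.9
= -4.2022


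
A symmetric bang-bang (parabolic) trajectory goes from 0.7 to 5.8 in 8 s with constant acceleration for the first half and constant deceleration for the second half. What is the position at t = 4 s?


Symmetric rest-to-rest: each phase covers (pf-p0)/2 in time T/2. 0.5*a*(T/2)^2 = (pf-p0)/2 => a = 4*(pf-p0)/T^2
a = 4*(5.8-0.7)/8^2 = 0.3187
t = 4 is in the acceleration phase (t <= T/2).
p = p0 + 0.5*a*t^2 = 0.7 + 0.5*0.3187*4^2
= 3.25


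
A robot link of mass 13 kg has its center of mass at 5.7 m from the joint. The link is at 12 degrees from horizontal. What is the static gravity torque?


tau = m*g*L*cos(angle)
= 13 * 9.81 * 5.7 * cos(12 deg)
= 13 * 9.81 * 5.7 * 0.9781
= 711.036 Nm


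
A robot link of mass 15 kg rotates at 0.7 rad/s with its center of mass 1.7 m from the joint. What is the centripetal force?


F = m * omega^2 * r
= 15 * 0.7^2 * 1.7
= 15 * 0.49 * 1.7
= 12.495 N


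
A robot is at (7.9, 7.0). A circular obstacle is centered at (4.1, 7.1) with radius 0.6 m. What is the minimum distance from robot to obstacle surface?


center_dist = sqrt((7.9-4.1)^2 + (7.0-7.1)^2)
= sqrt(14.44 + 0.01)
= 3.8013
min_dist = center_dist - radius = 3.8013 - 0.6 = 3.2013 m


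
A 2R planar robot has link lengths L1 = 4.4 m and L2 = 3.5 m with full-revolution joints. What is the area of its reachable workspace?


r_max = L1 + L2 = 7.9 m
r_min = |L1 - L2| = 0.9 m
Area = pi*(r_max^2 - r_min^2)
= pi*(62.41 - 0.81)
= pi * 61.6
= 193.5221 m^2


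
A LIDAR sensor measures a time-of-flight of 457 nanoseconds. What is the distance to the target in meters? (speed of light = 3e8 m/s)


tof = 457 ns = 4.57e-07 s
dist = c * tof / 2
= 3e8 * 4.57e-07 / 2
= 68.55 m


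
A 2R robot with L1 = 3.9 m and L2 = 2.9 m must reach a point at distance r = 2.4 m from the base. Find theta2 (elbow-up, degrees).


cos(theta2) = (r^2 - L1^2 - L2^2) / (2*L1*L2)
cos(theta2) = (5.76 - 15.21 - 8.41) / 22.62
cos(theta2) = -0.789567
theta2 = 142.145 degrees


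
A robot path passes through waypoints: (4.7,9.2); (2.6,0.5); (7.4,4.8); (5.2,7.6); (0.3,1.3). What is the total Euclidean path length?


Segment lengths:
  seg1 = sqrt((-2.1)^2 + (-8.7)^2) = 8.9499
  seg2 = sqrt((4.8)^2 + (4.3)^2) = 6.4444
  seg3 = sqrt((-2.2)^2 + (2.8)^2) = 3.5609
  seg4 = sqrt((-4.9)^2 + (-6.3)^2) = 7.9812
Total = 26.9364


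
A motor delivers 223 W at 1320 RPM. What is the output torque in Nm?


omega = 1320 * 2*pi/60 = 138.2301 rad/s
tau = P / omega = 223 / 138.2301
= 1.6133 Nm


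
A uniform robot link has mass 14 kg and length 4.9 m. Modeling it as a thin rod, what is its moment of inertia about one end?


I = (1/3) * m * L^2
= (1/3) * 14 * 4.9^2
= 0.333333 * 14 * 24.01
= 112.0467 kg*m^2


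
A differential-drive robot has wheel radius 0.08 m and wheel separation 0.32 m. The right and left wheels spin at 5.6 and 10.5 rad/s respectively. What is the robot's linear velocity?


vR = r*wR = 0.08*5.6 = 0.448 m/s
vL = r*wL = 0.08*10.5 = 0.84 m/s
v = (vR+vL)/2 = 0.644 m/s
omega = (vR-vL)/L = -1.225 rad/s
linear velocity = 0.644 m/s


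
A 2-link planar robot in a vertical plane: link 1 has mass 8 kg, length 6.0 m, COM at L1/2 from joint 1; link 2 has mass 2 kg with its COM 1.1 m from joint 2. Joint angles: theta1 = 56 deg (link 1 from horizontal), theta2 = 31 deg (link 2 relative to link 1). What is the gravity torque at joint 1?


Horizontal distance from joint 1 to link-1 COM:
  x_c1 = (L1/2)*cos(t1) = 3.0 * 0.5592 = 1.6776 m
Horizontal distance from joint 1 to link-2 COM:
  x_c2 = L1*cos(t1) + Lc2*cos(t1+t2)
       = 6.0*0.5592 + 1.1*0.0523 = 3.4127 m
tau1 = m1*g*x_c1 + m2*g*x_c2
     = 8*9.81*1.6776 + 2*9.81*3.4127
     = 131.6564 + 66.9577
     = 198.6141 Nm


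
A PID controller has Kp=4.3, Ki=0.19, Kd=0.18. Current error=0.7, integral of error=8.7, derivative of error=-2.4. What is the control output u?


u = Kp*e + Ki*int(e) + Kd*de/dt
= 4.3*0.7 + 0.19*8.7 + 0.18*(-2.4)
= 3.01 + 1.653 + -0.432
= 4.231


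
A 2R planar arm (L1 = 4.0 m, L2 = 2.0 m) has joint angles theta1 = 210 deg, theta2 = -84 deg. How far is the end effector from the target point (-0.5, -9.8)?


End effector via forward kinematics:
x = L1*cos(t1) + L2*cos(t1+t2) = -4.6397
y = L1*sin(t1) + L2*sin(t1+t2) = -0.382
Distance to target:
d = sqrt((-0.5 - -4.6397)^2 + (-9.8 - -0.382)^2)
= sqrt(17.1369 + 88.6994)
= 10.2877 m


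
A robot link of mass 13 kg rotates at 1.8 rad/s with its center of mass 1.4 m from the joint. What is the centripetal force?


F = m * omega^2 * r
= 13 * 1.8^2 * 1.4
= 13 * 3.24 * 1.4
= 58.968 N


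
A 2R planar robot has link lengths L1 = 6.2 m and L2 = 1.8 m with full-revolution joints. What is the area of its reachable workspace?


r_max = L1 + L2 = 8.0 m
r_min = |L1 - L2| = 4.4 m
Area = pi*(r_max^2 - r_min^2)
= pi*(64.0 - 19.36)
= pi * 44.64
= 140.2407 m^2


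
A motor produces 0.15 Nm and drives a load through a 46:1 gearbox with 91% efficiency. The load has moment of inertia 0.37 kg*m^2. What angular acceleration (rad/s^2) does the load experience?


tau_out = tau_motor * N * eta
= 0.15 * 46 * 0.91 = 6.279 Nm
alpha = tau_out / I = 6.279 / 0.37
= 16.9703 rad/s^2


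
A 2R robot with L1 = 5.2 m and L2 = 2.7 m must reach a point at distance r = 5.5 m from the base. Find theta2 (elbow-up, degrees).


cos(theta2) = (r^2 - L1^2 - L2^2) / (2*L1*L2)
cos(theta2) = (30.25 - 27.04 - 7.29) / 28.08
cos(theta2) = -0.145299
theta2 = 98.3546 degrees


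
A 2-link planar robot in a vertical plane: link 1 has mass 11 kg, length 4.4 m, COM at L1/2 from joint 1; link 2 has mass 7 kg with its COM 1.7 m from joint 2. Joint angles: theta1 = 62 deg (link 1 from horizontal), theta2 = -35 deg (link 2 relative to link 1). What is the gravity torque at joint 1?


Horizontal distance from joint 1 to link-1 COM:
  x_c1 = (L1/2)*cos(t1) = 2.2 * 0.4695 = 1.0328 m
Horizontal distance from joint 1 to link-2 COM:
  x_c2 = L1*cos(t1) + Lc2*cos(t1+t2)
       = 4.4*0.4695 + 1.7*0.891 = 3.5804 m
tau1 = m1*g*x_c1 + m2*g*x_c2
     = 11*9.81*1.0328 + 7*9.81*3.5804
     = 111.4535 + 245.8651
     = 357.3186 Nm


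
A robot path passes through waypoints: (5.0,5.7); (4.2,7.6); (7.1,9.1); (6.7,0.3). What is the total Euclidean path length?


Segment lengths:
  seg1 = sqrt((-0.8)^2 + (1.9)^2) = 2.0616
  seg2 = sqrt((2.9)^2 + (1.5)^2) = 3.265
  seg3 = sqrt((-0.4)^2 + (-8.8)^2) = 8.8091
Total = 14.1356


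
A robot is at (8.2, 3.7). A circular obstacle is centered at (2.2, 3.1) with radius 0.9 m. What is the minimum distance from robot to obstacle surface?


center_dist = sqrt((8.2-2.2)^2 + (3.7-3.1)^2)
= sqrt(36.0 + 0.36)
= 6.0299
min_dist = center_dist - radius = 6.0299 - 0.9 = 5.1299 m


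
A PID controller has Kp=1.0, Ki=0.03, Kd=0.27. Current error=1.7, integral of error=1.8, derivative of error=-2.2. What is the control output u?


u = Kp*e + Ki*int(e) + Kd*de/dt
= 1.0*1.7 + 0.03*1.8 + 0.27*(-2.2)
= 1.7 + 0.054 + -0.594
= 1.16


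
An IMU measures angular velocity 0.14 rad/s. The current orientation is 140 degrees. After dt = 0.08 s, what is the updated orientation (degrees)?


delta_theta = w * dt = 0.14 * 0.08 = 0.0112 rad
= 0.6417 deg
theta_new = 140 + 0.6417 = 140.6417 deg


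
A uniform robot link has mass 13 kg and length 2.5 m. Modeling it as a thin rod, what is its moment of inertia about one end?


I = (1/3) * m * L^2
= (1/3) * 13 * 2.5^2
= 0.333333 * 13 * 6.25
= 27.0833 kg*m^2


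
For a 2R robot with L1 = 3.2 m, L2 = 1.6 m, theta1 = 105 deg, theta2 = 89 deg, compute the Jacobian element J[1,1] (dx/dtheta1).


J[1,1] = -L1*sin(t1) - L2*sin(t1+t2)
= -3.2*sin(105) - 1.6*sin(194)
= -2.7039


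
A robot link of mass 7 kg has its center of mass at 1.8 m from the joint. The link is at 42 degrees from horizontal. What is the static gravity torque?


tau = m*g*L*cos(angle)
= 7 * 9.81 * 1.8 * cos(42 deg)
= 7 * 9.81 * 1.8 * 0.7431
= 91.8572 Nm


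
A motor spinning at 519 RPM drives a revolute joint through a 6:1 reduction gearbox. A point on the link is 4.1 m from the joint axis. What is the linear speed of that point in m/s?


omega_motor = 519 * 2*pi/60 = 54.3496 rad/s
omega_joint = omega_motor / 6 = 9.0583 rad/s
v = omega_joint * r = 9.0583 * 4.1
= 37.1389 m/s


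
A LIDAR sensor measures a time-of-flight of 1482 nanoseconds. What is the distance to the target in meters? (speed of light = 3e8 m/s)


tof = 1482 ns = 1.482e-06 s
dist = c * tof / 2
= 3e8 * 1.482e-06 / 2
= 222.3 m


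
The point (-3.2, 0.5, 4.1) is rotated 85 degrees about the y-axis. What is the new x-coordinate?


Rotation about y-axis: x' = x*cos(theta) + z*sin(theta)
= -3.2 * 0.0872 + 4.1 * 0.9962
= 3.8055


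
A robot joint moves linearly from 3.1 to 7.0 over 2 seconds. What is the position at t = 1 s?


s = t/T = 1/2 = 0.5
p(t) = p0 + (pf-p0)*s
= 3.1 + (7.0 - 3.1) * 0.5
= 5.05


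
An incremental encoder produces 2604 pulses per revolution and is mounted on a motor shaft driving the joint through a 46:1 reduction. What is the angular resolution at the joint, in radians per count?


counts per rev = 2604
effective counts at joint = 2604 * 46 = 119784
resolution = 2*pi / 119784
= 5.2454e-05 rad/count


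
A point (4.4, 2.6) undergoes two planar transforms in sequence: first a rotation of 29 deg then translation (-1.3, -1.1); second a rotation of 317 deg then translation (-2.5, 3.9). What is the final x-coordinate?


After transform 1:
x1 = cos(29)*4.4 - sin(29)*2.6 + -1.3 = 1.2878
y1 = sin(29)*4.4 + cos(29)*2.6 + -1.1 = 3.3072
After transform 2:
x2 = cos(317)*1.2878 - sin(317)*3.3072 + -2.5
= 0.6973


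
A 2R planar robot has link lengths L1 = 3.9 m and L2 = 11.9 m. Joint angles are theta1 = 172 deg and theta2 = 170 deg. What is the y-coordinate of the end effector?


Convert angles to radians: theta1 = 3.002, theta2 = 2.9671
y = L1*sin(theta1) + L2*sin(theta1+theta2)
y = 0.5428 + -3.6773
y = -3.1345


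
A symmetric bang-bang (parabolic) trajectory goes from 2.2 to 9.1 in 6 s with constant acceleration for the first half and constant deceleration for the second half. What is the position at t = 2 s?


Symmetric rest-to-rest: each phase covers (pf-p0)/2 in time T/2. 0.5*a*(T/2)^2 = (pf-p0)/2 => a = 4*(pf-p0)/T^2
a = 4*(9.1-2.2)/6^2 = 0.7667
t = 2 is in the acceleration phase (t <= T/2).
p = p0 + 0.5*a*t^2 = 2.2 + 0.5*0.7667*2^2
= 3.7333


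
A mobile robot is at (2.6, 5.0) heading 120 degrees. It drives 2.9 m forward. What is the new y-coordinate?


y_new = y0 + d*sin(theta)
= 5.0 + 2.9*sin(120)
= 5.0 + 2.5115
= 7.5115


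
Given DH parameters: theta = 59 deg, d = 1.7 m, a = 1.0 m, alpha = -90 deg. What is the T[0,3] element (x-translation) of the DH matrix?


T[0,3] = a * cos(theta)
= 1.0 * cos(59 deg)
= 1.0 * 0.515
= 0.515


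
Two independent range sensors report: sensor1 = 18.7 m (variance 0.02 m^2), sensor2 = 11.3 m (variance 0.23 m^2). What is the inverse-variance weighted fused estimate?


w1 = (1/var1) / (1/var1 + 1/var2)
   = 50.0 / (50.0 + 4.3478) = 0.92
w2 = 1 - w1 = 0.08
fused = w1*s1 + w2*s2 = 17.204 + 0.904
= 18.108 m


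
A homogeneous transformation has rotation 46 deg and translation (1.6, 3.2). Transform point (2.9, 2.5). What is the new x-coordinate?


x' = cos(theta)*px - sin(theta)*py + tx
= 0.6947*2.9 - 0.7193*2.5 + 1.6
= 1.8162


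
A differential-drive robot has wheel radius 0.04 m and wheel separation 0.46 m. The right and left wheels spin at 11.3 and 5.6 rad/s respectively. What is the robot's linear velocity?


vR = r*wR = 0.04*11.3 = 0.452 m/s
vL = r*wL = 0.04*5.6 = 0.224 m/s
v = (vR+vL)/2 = 0.338 m/s
omega = (vR-vL)/L = 0.4957 rad/s
linear velocity = 0.338 m/s
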